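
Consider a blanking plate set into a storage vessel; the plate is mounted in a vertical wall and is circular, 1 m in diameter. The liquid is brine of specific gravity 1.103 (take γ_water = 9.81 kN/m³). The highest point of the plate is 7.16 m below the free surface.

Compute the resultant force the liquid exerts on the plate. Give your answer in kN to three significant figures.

F ≈ 65.1 kN

γ = 1.103 × 9.81 = 10.82043 kN/m³.
The centroid is at the centre, 0.5 m below the top of the plate, so the centroid depth is h_c = 7.16 + 0.5 = 7.66 m.
A = π(0.5)² = 0.785398 m².
Resultant F = γ·h_c·A = 10.82043 × 7.66 × 0.785398 = 65.0973 kN.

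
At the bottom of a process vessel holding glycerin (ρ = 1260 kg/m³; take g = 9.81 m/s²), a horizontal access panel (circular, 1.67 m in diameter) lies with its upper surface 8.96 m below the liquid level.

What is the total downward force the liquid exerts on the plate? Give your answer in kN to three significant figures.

F ≈ 243 kN

γ = ρg = 1260 × 9.81 / 1000 = 12.3606 kN/m³.
The plate is horizontal, so pressure is uniform at p = γ·h = 12.3606 × 8.96 = 110.751 kN/m².
A = π(0.835)² = 2.1904 m².
F = p·A = 110.751 × 2.1904 = 242.589 kN.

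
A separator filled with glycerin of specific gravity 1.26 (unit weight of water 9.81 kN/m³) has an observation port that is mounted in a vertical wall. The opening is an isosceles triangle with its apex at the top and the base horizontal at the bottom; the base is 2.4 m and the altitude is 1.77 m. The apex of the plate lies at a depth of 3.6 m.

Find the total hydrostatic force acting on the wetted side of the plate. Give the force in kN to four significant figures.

γ = 1.26 × 9.81 = 12.3606 kN/m³.
With the apex up, the centroid sits 2h/3 = 2 × 1.77/3 = 1.18 m below the apex, so the centroid depth is h_c = 3.6 + 1.18 = 4.78 m.
A = ½ × 2.4 × 1.77 = 2.124 m².
Resultant F = γ·h_c·A = 12.3606 × 4.78 × 2.124 = 125.494 kN.

F ≈ 125.5 kN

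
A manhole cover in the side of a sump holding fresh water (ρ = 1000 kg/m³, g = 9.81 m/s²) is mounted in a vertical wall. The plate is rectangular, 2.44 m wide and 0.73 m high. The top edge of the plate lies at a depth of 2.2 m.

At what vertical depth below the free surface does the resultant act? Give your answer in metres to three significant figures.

h_p = 2.58 m

γ = ρg = 1000 × 9.81 = 9810 N/m³ = 9.81 kN/m³.
The centroid lies 0.73/2 = 0.365 m below the top edge, so the centroid depth is h_c = 2.2 + 0.365 = 2.565 m.
A = 2.44 × 0.73 = 1.7812 m².
Resultant F = γ·h_c·A = 9.81 × 2.565 × 1.7812 = 44.8197 kN.
I_c = b·h³/12 = 2.44 × 0.73³/12 = 0.0791001 m⁴.
Centre of pressure: y_p = y_c + I_c/(y_c·A) = 2.565 + 0.0791001/(2.565 × 1.7812) = 2.565 + 0.0173132 = 2.58231 m along the plane.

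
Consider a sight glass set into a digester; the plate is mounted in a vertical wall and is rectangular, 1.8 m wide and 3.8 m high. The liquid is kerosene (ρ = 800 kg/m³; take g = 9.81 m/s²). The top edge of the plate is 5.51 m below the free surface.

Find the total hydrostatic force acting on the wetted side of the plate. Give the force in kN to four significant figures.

F ≈ 397.8 kN

γ = ρg = 800 × 9.81 / 1000 = 7.848 kN/m³.
The centroid lies 3.8/2 = 1.9 m below the top edge, so the centroid depth is h_c = 5.51 + 1.9 = 7.41 m.
A = 1.8 × 3.8 = 6.84 m².
Resultant F = γ·h_c·A = 7.848 × 7.41 × 6.84 = 397.771 kN.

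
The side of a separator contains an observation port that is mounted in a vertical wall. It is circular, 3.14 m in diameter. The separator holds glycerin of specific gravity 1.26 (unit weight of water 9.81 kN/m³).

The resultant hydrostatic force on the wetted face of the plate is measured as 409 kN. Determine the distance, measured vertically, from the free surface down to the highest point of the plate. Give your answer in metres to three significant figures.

γ = 1.26 × 9.81 = 12.3606 kN/m³.
A = π(1.57)² = 7.74371 m².
From F = γ·h_c·A, the centroid depth is h_c = 409/(12.3606 × 7.74371) = 4.27302 m.
The centroid is at the centre, 1.57 m below the top of the plate, so the highest point sits at h_top = 4.27302 − 1.57 = 2.70302 m below the surface.

d_top ≈ 2.70 m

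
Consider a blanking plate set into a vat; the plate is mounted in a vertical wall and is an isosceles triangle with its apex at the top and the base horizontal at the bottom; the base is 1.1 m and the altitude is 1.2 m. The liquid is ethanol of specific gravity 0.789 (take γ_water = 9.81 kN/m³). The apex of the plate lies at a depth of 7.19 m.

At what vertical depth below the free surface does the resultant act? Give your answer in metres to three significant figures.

h_p = 8.00 m

γ = 0.789 × 9.81 = 7.74009 kN/m³.
With the apex up, the centroid sits 2h/3 = 2 × 1.2/3 = 0.8 m below the apex, so the centroid depth is h_c = 7.19 + 0.8 = 7.99 m.
A = ½ × 1.1 × 1.2 = 0.66 m².
Resultant F = γ·h_c·A = 7.74009 × 7.99 × 0.66 = 40.8166 kN.
I_c = b·h³/36 = 1.1 × 1.2³/36 = 0.0528 m⁴.
Centre of pressure: y_p = y_c + I_c/(y_c·A) = 7.99 + 0.0528/(7.99 × 0.66) = 7.99 + 0.0100125 = 8.00001 m along the plane.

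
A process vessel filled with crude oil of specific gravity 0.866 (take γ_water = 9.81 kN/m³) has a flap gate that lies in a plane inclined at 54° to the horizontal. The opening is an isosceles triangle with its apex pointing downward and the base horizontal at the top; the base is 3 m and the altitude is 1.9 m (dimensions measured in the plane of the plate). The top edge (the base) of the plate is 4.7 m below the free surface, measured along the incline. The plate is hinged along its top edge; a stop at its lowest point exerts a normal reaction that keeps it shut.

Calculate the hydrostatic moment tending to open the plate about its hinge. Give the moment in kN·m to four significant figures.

γ = 0.866 × 9.81 = 8.49546 kN/m³.
Let θ = 54° be the plate's angle to the horizontal; measure y along the incline from where the plane meets the free surface. Vertical depth h = y·sinθ with sinθ = 0.809017.
With the apex down, the centroid sits h/3 = 1.9/3 = 0.633333 m below the base (the top edge), so y_c = 4.7 + 0.633333 = 5.33333 m and h_c = 5.33333 × 0.809017 = 4.31475 m.
A = ½ × 3 × 1.9 = 2.85 m².
Resultant F = γ·h_c·A = 8.49546 × 4.31475 × 2.85 = 104.469 kN.
I_c = b·h³/36 = 3 × 1.9³/36 = 0.571583 m⁴.
Centre of pressure: y_p = y_c + I_c/(y_c·A) = 5.33333 + 0.571583/(5.33333 × 2.85) = 5.33333 + 0.0376042 = 5.37093 m along the plane.
The resultant acts 0.633333 + 0.0376042 = 0.670937 m (along the plate) below the hinge at the top edge, so the moment about the hinge is M = F × 0.670937 = 104.469 × 0.670937 = 70.0921 kN·m.

M ≈ 70.09 kN·m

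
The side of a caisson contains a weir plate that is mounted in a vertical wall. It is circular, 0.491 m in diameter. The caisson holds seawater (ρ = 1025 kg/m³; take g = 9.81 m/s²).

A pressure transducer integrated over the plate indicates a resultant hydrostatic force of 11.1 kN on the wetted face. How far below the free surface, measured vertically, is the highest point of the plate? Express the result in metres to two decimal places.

d_top ≈ 5.58 m

γ = ρg = 1025 × 9.81 / 1000 = 10.05525 kN/m³.
A = π(0.2455)² = 0.189345 m².
From F = γ·h_c·A, the centroid depth is h_c = 11.1/(10.05525 × 0.189345) = 5.8301 m.
The centroid is at the centre, 0.2455 m below the top of the plate, so the highest point sits at h_top = 5.8301 − 0.2455 = 5.5846 m below the surface.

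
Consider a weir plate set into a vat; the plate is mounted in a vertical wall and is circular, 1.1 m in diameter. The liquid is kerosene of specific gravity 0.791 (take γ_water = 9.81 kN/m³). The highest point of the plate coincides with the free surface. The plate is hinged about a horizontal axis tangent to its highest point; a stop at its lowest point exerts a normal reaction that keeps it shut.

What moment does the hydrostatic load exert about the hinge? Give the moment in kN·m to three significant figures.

γ = 0.791 × 9.81 = 7.75971 kN/m³.
The centroid is at the centre, 0.55 m below the top of the plate, so the centroid depth is h_c = 0.55 m.
A = π(0.55)² = 0.950332 m².
Resultant F = γ·h_c·A = 7.75971 × 0.55 × 0.950332 = 4.05587 kN.
I_c = πr⁴/4 = π × 0.55⁴/4 = 0.0718688 m⁴.
Centre of pressure: y_p = y_c + I_c/(y_c·A) = 0.55 + 0.0718688/(0.55 × 0.950332) = 0.55 + 0.1375 = 0.6875 m along the plane.
The resultant acts 0.55 + 0.1375 = 0.6875 m (along the plate) below the hinge at the top edge, so the moment about the hinge is M = F × 0.6875 = 4.05587 × 0.6875 = 2.78841 kN·m.

M ≈ 2.79 kN·m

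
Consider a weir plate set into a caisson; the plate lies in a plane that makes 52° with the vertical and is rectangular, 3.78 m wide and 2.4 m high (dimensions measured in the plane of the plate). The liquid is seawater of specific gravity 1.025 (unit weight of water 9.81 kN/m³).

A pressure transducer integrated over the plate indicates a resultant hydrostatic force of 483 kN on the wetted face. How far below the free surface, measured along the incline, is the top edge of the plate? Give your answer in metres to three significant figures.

γ = 1.025 × 9.81 = 10.05525 kN/m³.
A = 3.78 × 2.4 = 9.072 m².
From F = γ·h_c·A, the centroid depth is h_c = 483/(10.05525 × 9.072) = 5.29482 m.
The plate makes 52° with the vertical, i.e. θ = 90° − 52° = 38° to the horizontal. Measuring y along the incline from the free-surface line, vertical depth h = y·sinθ with sinθ = 0.615661.
Along the incline, y_c = h_c/sinθ = 5.29482/0.615661 = 8.60022 m.
The centroid lies 2.4/2 = 1.2 m below the top edge, so the top edge sits at y_top = 8.60022 − 1.2 = 7.40022 m along the incline.

y_top ≈ 7.40 m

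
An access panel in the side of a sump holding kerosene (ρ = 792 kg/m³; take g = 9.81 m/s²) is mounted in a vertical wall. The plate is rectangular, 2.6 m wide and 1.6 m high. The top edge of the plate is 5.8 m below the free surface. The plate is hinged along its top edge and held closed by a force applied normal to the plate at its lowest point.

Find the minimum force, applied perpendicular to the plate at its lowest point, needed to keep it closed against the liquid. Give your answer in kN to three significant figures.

P ≈ 111 kN

γ = ρg = 792 × 9.81 / 1000 = 7.76952 kN/m³.
The centroid lies 1.6/2 = 0.8 m below the top edge, so the centroid depth is h_c = 5.8 + 0.8 = 6.6 m.
A = 2.6 × 1.6 = 4.16 m².
Resultant F = γ·h_c·A = 7.76952 × 6.6 × 4.16 = 213.32 kN.
I_c = b·h³/12 = 2.6 × 1.6³/12 = 0.887467 m⁴.
Centre of pressure: y_p = y_c + I_c/(y_c·A) = 6.6 + 0.887467/(6.6 × 4.16) = 6.6 + 0.0323232 = 6.63232 m along the plane.
The resultant acts 0.8 + 0.0323232 = 0.832323 m (along the plate) below the hinge at the top edge, so the moment about the hinge is M = F × 0.832323 = 213.32 × 0.832323 = 177.551 kN·m.
A normal force at the bottom, 1.6 m from the hinge, must supply this moment: P = 177.551/1.6 = 110.969 kN.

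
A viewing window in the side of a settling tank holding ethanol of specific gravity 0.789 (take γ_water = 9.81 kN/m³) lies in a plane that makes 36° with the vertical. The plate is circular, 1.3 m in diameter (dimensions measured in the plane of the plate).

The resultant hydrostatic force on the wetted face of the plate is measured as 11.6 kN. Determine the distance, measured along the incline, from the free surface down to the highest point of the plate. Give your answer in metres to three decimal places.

y_top ≈ 0.746 m

γ = 0.789 × 9.81 = 7.74009 kN/m³.
A = π(0.65)² = 1.32732 m².
From F = γ·h_c·A, the centroid depth is h_c = 11.6/(7.74009 × 1.32732) = 1.12911 m.
The plate makes 36° with the vertical, i.e. θ = 90° − 36° = 54° to the horizontal. Measuring y along the incline from the free-surface line, vertical depth h = y·sinθ with sinθ = 0.809017.
Along the incline, y_c = h_c/sinθ = 1.12911/0.809017 = 1.39566 m.
The centroid is at the centre, 0.65 m below the top of the plate, so the highest point sits at y_top = 1.39566 − 0.65 = 0.74566 m along the incline.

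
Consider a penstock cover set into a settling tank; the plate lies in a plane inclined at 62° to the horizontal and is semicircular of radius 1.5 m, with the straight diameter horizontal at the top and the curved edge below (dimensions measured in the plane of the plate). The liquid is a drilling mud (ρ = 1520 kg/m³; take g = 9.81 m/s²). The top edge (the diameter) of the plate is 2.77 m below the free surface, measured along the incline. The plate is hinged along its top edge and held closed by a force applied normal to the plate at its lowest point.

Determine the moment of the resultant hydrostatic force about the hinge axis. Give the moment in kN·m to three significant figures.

γ = ρg = 1520 × 9.81 / 1000 = 14.9112 kN/m³.
Let θ = 62° be the plate's angle to the horizontal; measure y along the incline from where the plane meets the free surface. Vertical depth h = y·sinθ with sinθ = 0.882948.
The centroid of a semicircle lies 4r/(3π) = 0.63662 m from the diameter, here below the top edge, so y_c = 2.77 + 0.63662 = 3.40662 m and h_c = 3.40662 × 0.882948 = 3.00787 m.
A = πr²/2 = π × 1.5²/2 = 3.53429 m².
Resultant F = γ·h_c·A = 14.9112 × 3.00787 × 3.53429 = 158.516 kN.
I_c = (π/8 − 8/(9π))·r⁴ = 0.109757 × 1.5⁴ = 0.555645 m⁴.
Centre of pressure: y_p = y_c + I_c/(y_c·A) = 3.40662 + 0.555645/(3.40662 × 3.53429) = 3.40662 + 0.04615 = 3.45277 m along the plane.
The resultant acts 0.63662 + 0.04615 = 0.68277 m (along the plate) below the hinge at the top edge, so the moment about the hinge is M = F × 0.68277 = 158.516 × 0.68277 = 108.23 kN·m.

M ≈ 108 kN·m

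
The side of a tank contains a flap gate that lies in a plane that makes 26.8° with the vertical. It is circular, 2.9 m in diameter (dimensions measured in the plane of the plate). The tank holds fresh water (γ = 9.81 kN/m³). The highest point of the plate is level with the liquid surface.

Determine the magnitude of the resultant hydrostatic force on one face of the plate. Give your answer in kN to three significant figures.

F ≈ 83.9 kN

γ = 9.81 kN/m³.
The plate makes 26.8° with the vertical, i.e. θ = 90° − 26.8° = 63.2° to the horizontal. Measuring y along the incline from the free-surface line, vertical depth h = y·sinθ with sinθ = 0.892586.
The centroid is at the centre, 1.45 m below the top of the plate, so y_c = 1.45 m and h_c = 1.45 × 0.892586 = 1.29425 m.
A = π(1.45)² = 6.6052 m².
Resultant F = γ·h_c·A = 9.81 × 1.29425 × 6.6052 = 83.8635 kN.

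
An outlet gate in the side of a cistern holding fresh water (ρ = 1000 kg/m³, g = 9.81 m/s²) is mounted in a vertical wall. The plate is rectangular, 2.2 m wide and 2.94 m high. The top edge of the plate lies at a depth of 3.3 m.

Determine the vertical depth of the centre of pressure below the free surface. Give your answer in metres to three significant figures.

h_p = 4.92 m

γ = ρg = 1000 × 9.81 = 9810 N/m³ = 9.81 kN/m³.
The centroid lies 2.94/2 = 1.47 m below the top edge, so the centroid depth is h_c = 3.3 + 1.47 = 4.77 m.
A = 2.2 × 2.94 = 6.468 m².
Resultant F = γ·h_c·A = 9.81 × 4.77 × 6.468 = 302.662 kN.
I_c = b·h³/12 = 2.2 × 2.94³/12 = 4.6589 m⁴.
Centre of pressure: y_p = y_c + I_c/(y_c·A) = 4.77 + 4.6589/(4.77 × 6.468) = 4.77 + 0.151006 = 4.92101 m along the plane.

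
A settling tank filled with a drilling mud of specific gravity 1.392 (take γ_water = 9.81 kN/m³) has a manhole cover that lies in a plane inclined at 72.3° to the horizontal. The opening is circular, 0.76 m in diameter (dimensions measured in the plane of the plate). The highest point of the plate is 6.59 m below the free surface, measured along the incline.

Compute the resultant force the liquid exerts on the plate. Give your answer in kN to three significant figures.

γ = 1.392 × 9.81 = 13.65552 kN/m³.
Let θ = 72.3° be the plate's angle to the horizontal; measure y along the incline from where the plane meets the free surface. Vertical depth h = y·sinθ with sinθ = 0.952661.
The centroid is at the centre, 0.38 m below the top of the plate, so y_c = 6.59 + 0.38 = 6.97 m and h_c = 6.97 × 0.952661 = 6.64005 m.
A = π(0.38)² = 0.453646 m².
Resultant F = γ·h_c·A = 13.65552 × 6.64005 × 0.453646 = 41.1336 kN.

F ≈ 41.1 kN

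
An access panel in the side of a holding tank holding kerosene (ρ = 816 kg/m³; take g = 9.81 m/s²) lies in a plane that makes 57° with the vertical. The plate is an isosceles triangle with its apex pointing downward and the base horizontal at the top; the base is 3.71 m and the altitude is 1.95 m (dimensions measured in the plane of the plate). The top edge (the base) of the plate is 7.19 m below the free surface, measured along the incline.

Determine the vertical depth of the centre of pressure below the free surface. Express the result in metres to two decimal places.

γ = ρg = 816 × 9.81 / 1000 = 8.00496 kN/m³.
The plate makes 57° with the vertical, i.e. θ = 90° − 57° = 33° to the horizontal. Measuring y along the incline from the free-surface line, vertical depth h = y·sinθ with sinθ = 0.544639.
With the apex down, the centroid sits h/3 = 1.95/3 = 0.65 m below the base (the top edge), so y_c = 7.19 + 0.65 = 7.84 m and h_c = 7.84 × 0.544639 = 4.26997 m.
A = ½ × 3.71 × 1.95 = 3.61725 m².
Resultant F = γ·h_c·A = 8.00496 × 4.26997 × 3.61725 = 123.641 kN.
I_c = b·h³/36 = 3.71 × 1.95³/36 = 0.764144 m⁴.
Centre of pressure: y_p = y_c + I_c/(y_c·A) = 7.84 + 0.764144/(7.84 × 3.61725) = 7.84 + 0.0269452 = 7.86695 m along the plane.
Vertically, h_p = y_p·sinθ = 7.86695 × 0.544639 = 4.28465 m.

h_p = 4.28 m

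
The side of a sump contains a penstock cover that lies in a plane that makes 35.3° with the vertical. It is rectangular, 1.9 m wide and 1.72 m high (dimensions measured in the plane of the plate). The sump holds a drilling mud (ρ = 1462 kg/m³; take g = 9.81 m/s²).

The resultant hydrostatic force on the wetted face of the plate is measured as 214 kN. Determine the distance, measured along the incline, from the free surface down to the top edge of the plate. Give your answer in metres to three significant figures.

y_top ≈ 4.73 m

γ = ρg = 1462 × 9.81 / 1000 = 14.34222 kN/m³.
A = 1.9 × 1.72 = 3.268 m².
From F = γ·h_c·A, the centroid depth is h_c = 214/(14.34222 × 3.268) = 4.56578 m.
The plate makes 35.3° with the vertical, i.e. θ = 90° − 35.3° = 54.7° to the horizontal. Measuring y along the incline from the free-surface line, vertical depth h = y·sinθ with sinθ = 0.816138.
Along the incline, y_c = h_c/sinθ = 4.56578/0.816138 = 5.59437 m.
The centroid lies 1.72/2 = 0.86 m below the top edge, so the top edge sits at y_top = 5.59437 − 0.86 = 4.73437 m along the incline.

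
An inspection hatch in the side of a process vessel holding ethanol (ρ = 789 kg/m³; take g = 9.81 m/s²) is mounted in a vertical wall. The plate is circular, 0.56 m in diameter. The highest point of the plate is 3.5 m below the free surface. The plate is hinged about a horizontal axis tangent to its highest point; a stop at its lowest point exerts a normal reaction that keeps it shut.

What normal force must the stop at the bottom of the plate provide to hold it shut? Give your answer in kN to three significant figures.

γ = ρg = 789 × 9.81 / 1000 = 7.74009 kN/m³.
The centroid is at the centre, 0.28 m below the top of the plate, so the centroid depth is h_c = 3.5 + 0.28 = 3.78 m.
A = π(0.28)² = 0.246301 m².
Resultant F = γ·h_c·A = 7.74009 × 3.78 × 0.246301 = 7.20616 kN.
I_c = πr⁴/4 = π × 0.28⁴/4 = 0.0048275 m⁴.
Centre of pressure: y_p = y_c + I_c/(y_c·A) = 3.78 + 0.0048275/(3.78 × 0.246301) = 3.78 + 0.00518519 = 3.78519 m along the plane.
The resultant acts 0.28 + 0.00518519 = 0.285185 m (along the plate) below the hinge at the top edge, so the moment about the hinge is M = F × 0.285185 = 7.20616 × 0.285185 = 2.05509 kN·m.
A normal force at the bottom, 0.56 m from the hinge, must supply this moment: P = 2.05509/0.56 = 3.6698 kN.

P ≈ 3.67 kN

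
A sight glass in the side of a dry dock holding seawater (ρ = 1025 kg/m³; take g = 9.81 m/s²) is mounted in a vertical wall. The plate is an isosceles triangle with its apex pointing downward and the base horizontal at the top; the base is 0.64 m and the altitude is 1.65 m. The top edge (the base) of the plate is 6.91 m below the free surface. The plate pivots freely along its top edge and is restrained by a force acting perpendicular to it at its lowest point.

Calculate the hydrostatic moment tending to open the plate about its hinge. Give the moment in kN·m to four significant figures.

M ≈ 22.59 kN·m

γ = ρg = 1025 × 9.81 / 1000 = 10.05525 kN/m³.
With the apex down, the centroid sits h/3 = 1.65/3 = 0.55 m below the base (the top edge), so the centroid depth is h_c = 6.91 + 0.55 = 7.46 m.
A = ½ × 0.64 × 1.65 = 0.528 m².
Resultant F = γ·h_c·A = 10.05525 × 7.46 × 0.528 = 39.6064 kN.
I_c = b·h³/36 = 0.64 × 1.65³/36 = 0.07986 m⁴.
Centre of pressure: y_p = y_c + I_c/(y_c·A) = 7.46 + 0.07986/(7.46 × 0.528) = 7.46 + 0.0202748 = 7.48027 m along the plane.
The resultant acts 0.55 + 0.0202748 = 0.570275 m (along the plate) below the hinge at the top edge, so the moment about the hinge is M = F × 0.570275 = 39.6064 × 0.570275 = 22.5865 kN·m.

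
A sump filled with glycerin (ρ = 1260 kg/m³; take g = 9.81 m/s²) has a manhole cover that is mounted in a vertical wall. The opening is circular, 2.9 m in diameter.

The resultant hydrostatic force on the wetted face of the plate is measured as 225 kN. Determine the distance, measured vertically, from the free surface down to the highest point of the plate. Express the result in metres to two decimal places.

d_top ≈ 1.31 m

γ = ρg = 1260 × 9.81 / 1000 = 12.3606 kN/m³.
A = π(1.45)² = 6.6052 m².
From F = γ·h_c·A, the centroid depth is h_c = 225/(12.3606 × 6.6052) = 2.75586 m.
The centroid is at the centre, 1.45 m below the top of the plate, so the highest point sits at h_top = 2.75586 − 1.45 = 1.30586 m below the surface.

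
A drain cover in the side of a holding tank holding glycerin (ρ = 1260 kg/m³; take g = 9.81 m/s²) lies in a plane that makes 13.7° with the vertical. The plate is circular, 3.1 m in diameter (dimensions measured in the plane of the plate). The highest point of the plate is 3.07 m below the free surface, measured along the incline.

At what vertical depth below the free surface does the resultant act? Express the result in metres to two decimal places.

h_p = 4.61 m

γ = ρg = 1260 × 9.81 / 1000 = 12.3606 kN/m³.
The plate makes 13.7° with the vertical, i.e. θ = 90° − 13.7° = 76.3° to the horizontal. Measuring y along the incline from the free-surface line, vertical depth h = y·sinθ with sinθ = 0.971549.
The centroid is at the centre, 1.55 m below the top of the plate, so y_c = 3.07 + 1.55 = 4.62 m and h_c = 4.62 × 0.971549 = 4.48856 m.
A = π(1.55)² = 7.54768 m².
Resultant F = γ·h_c·A = 12.3606 × 4.48856 × 7.54768 = 418.755 kN.
I_c = πr⁴/4 = π × 1.55⁴/4 = 4.53332 m⁴.
Centre of pressure: y_p = y_c + I_c/(y_c·A) = 4.62 + 4.53332/(4.62 × 7.54768) = 4.62 + 0.130005 = 4.75 m along the plane.
Vertically, h_p = y_p·sinθ = 4.75 × 0.971549 = 4.61486 m.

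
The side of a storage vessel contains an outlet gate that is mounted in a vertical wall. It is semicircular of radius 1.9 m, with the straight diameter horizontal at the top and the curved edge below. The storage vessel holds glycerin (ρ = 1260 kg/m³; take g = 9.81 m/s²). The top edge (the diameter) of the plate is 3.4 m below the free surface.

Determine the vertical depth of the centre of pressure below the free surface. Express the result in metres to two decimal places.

γ = ρg = 1260 × 9.81 / 1000 = 12.3606 kN/m³.
The centroid of a semicircle lies 4r/(3π) = 0.806385 m from the diameter, here below the top edge, so the centroid depth is h_c = 3.4 + 0.806385 = 4.20639 m.
A = πr²/2 = π × 1.9²/2 = 5.67057 m².
Resultant F = γ·h_c·A = 12.3606 × 4.20639 × 5.67057 = 294.833 kN.
I_c = (π/8 − 8/(9π))·r⁴ = 0.109757 × 1.9⁴ = 1.43036 m⁴.
Centre of pressure: y_p = y_c + I_c/(y_c·A) = 4.20639 + 1.43036/(4.20639 × 5.67057) = 4.20639 + 0.0599666 = 4.26636 m along the plane.

h_p = 4.27 m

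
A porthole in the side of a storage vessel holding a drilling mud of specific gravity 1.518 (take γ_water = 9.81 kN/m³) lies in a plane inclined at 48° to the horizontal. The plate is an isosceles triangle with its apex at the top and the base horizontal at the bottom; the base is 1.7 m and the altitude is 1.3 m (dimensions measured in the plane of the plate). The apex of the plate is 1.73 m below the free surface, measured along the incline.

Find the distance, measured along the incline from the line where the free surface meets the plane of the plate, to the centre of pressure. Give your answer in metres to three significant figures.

γ = 1.518 × 9.81 = 14.89158 kN/m³.
Let θ = 48° be the plate's angle to the horizontal; measure y along the incline from where the plane meets the free surface. Vertical depth h = y·sinθ with sinθ = 0.743145.
With the apex up, the centroid sits 2h/3 = 2 × 1.3/3 = 0.866667 m below the apex, so y_c = 1.73 + 0.866667 = 2.59667 m and h_c = 2.59667 × 0.743145 = 1.9297 m.
A = ½ × 1.7 × 1.3 = 1.105 m².
Resultant F = γ·h_c·A = 14.89158 × 1.9297 × 1.105 = 31.7536 kN.
I_c = b·h³/36 = 1.7 × 1.3³/36 = 0.103747 m⁴.
Centre of pressure: y_p = y_c + I_c/(y_c·A) = 2.59667 + 0.103747/(2.59667 × 1.105) = 2.59667 + 0.0361573 = 2.63283 m along the plane.

y_p = 2.63 m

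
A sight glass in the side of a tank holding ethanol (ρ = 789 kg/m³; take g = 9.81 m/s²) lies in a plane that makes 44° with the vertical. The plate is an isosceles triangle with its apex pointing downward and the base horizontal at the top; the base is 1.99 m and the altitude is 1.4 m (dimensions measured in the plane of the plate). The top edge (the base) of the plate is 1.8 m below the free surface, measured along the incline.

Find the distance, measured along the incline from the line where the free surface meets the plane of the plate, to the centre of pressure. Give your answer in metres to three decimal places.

γ = ρg = 789 × 9.81 / 1000 = 7.74009 kN/m³.
The plate makes 44° with the vertical, i.e. θ = 90° − 44° = 46° to the horizontal. Measuring y along the incline from the free-surface line, vertical depth h = y·sinθ with sinθ = 0.719340.
With the apex down, the centroid sits h/3 = 1.4/3 = 0.466667 m below the base (the top edge), so y_c = 1.8 + 0.466667 = 2.26667 m and h_c = 2.26667 × 0.719340 = 1.63051 m.
A = ½ × 1.99 × 1.4 = 1.393 m².
Resultant F = γ·h_c·A = 7.74009 × 1.63051 × 1.393 = 17.5801 kN.
I_c = b·h³/36 = 1.99 × 1.4³/36 = 0.151682 m⁴.
Centre of pressure: y_p = y_c + I_c/(y_c·A) = 2.26667 + 0.151682/(2.26667 × 1.393) = 2.26667 + 0.0480391 = 2.31471 m along the plane.

y_p = 2.315 m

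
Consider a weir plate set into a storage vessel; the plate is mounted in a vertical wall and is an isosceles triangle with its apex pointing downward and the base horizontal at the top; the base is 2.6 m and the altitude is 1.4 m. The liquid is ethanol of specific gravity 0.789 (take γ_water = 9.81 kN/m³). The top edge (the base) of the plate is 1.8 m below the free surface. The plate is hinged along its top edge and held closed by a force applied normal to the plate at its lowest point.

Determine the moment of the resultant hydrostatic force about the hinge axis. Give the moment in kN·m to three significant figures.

γ = 0.789 × 9.81 = 7.74009 kN/m³.
With the apex down, the centroid sits h/3 = 1.4/3 = 0.466667 m below the base (the top edge), so the centroid depth is h_c = 1.8 + 0.466667 = 2.26667 m.
A = ½ × 2.6 × 1.4 = 1.82 m².
Resultant F = γ·h_c·A = 7.74009 × 2.26667 × 1.82 = 31.9305 kN.
I_c = b·h³/36 = 2.6 × 1.4³/36 = 0.198178 m⁴.
Centre of pressure: y_p = y_c + I_c/(y_c·A) = 2.26667 + 0.198178/(2.26667 × 1.82) = 2.26667 + 0.0480392 = 2.31471 m along the plane.
The resultant acts 0.466667 + 0.0480392 = 0.514706 m (along the plate) below the hinge at the top edge, so the moment about the hinge is M = F × 0.514706 = 31.9305 × 0.514706 = 16.4348 kN·m.

M ≈ 16.4 kN·m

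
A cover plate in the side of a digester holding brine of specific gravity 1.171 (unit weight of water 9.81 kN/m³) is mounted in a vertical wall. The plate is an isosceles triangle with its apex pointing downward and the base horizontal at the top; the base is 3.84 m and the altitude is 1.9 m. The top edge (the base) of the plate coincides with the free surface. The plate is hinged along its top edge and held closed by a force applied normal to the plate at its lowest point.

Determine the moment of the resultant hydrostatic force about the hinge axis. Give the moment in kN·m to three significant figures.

M ≈ 25.2 kN·m

γ = 1.171 × 9.81 = 11.48751 kN/m³.
With the apex down, the centroid sits h/3 = 1.9/3 = 0.633333 m below the base (the top edge), so the centroid depth is h_c = 0.633333 m.
A = ½ × 3.84 × 1.9 = 3.648 m².
Resultant F = γ·h_c·A = 11.48751 × 0.633333 × 3.648 = 26.5407 kN.
I_c = b·h³/36 = 3.84 × 1.9³/36 = 0.731627 m⁴.
Centre of pressure: y_p = y_c + I_c/(y_c·A) = 0.633333 + 0.731627/(0.633333 × 3.648) = 0.633333 + 0.316667 = 0.95 m along the plane.
The resultant acts 0.633333 + 0.316667 = 0.95 m (along the plate) below the hinge at the top edge, so the moment about the hinge is M = F × 0.95 = 26.5407 × 0.95 = 25.2137 kN·m.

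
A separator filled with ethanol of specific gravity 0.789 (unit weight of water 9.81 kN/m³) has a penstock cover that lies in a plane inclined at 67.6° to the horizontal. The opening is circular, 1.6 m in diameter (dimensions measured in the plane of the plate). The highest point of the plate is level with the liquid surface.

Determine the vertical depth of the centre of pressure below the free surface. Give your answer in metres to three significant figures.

γ = 0.789 × 9.81 = 7.74009 kN/m³.
Let θ = 67.6° be the plate's angle to the horizontal; measure y along the incline from where the plane meets the free surface. Vertical depth h = y·sinθ with sinθ = 0.924546.
The centroid is at the centre, 0.8 m below the top of the plate, so y_c = 0.8 m and h_c = 0.8 × 0.924546 = 0.739637 m.
A = π(0.8)² = 2.01062 m².
Resultant F = γ·h_c·A = 7.74009 × 0.739637 × 2.01062 = 11.5105 kN.
I_c = πr⁴/4 = π × 0.8⁴/4 = 0.321699 m⁴.
Centre of pressure: y_p = y_c + I_c/(y_c·A) = 0.8 + 0.321699/(0.8 × 2.01062) = 0.8 + 0.2 = 1 m along the plane.
Vertically, h_p = y_p·sinθ = 1 × 0.924546 = 0.924546 m.

h_p = 0.925 m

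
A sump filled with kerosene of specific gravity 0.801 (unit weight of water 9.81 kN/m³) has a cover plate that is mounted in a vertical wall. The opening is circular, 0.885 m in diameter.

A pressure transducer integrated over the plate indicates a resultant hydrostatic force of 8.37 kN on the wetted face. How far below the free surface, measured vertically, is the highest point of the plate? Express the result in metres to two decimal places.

γ = 0.801 × 9.81 = 7.85781 kN/m³.
A = π(0.4425)² = 0.615143 m².
From F = γ·h_c·A, the centroid depth is h_c = 8.37/(7.85781 × 0.615143) = 1.7316 m.
The centroid is at the centre, 0.4425 m below the top of the plate, so the highest point sits at h_top = 1.7316 − 0.4425 = 1.2891 m below the surface.

d_top ≈ 1.29 m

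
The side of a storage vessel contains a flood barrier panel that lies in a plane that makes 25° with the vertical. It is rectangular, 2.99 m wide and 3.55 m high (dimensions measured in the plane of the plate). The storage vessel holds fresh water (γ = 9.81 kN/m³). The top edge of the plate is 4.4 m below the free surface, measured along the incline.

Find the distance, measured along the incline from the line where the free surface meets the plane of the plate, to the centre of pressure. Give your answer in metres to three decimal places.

γ = 9.81 kN/m³.
The plate makes 25° with the vertical, i.e. θ = 90° − 25° = 65° to the horizontal. Measuring y along the incline from the free-surface line, vertical depth h = y·sinθ with sinθ = 0.906308.
The centroid lies 3.55/2 = 1.775 m below the top edge, so y_c = 4.4 + 1.775 = 6.175 m and h_c = 6.175 × 0.906308 = 5.59645 m.
A = 2.99 × 3.55 = 10.6145 m².
Resultant F = γ·h_c·A = 9.81 × 5.59645 × 10.6145 = 582.749 kN.
I_c = b·h³/12 = 2.99 × 3.55³/12 = 11.1474 m⁴.
Centre of pressure: y_p = y_c + I_c/(y_c·A) = 6.175 + 11.1474/(6.175 × 10.6145) = 6.175 + 0.170074 = 6.34507 m along the plane.

y_p = 6.345 m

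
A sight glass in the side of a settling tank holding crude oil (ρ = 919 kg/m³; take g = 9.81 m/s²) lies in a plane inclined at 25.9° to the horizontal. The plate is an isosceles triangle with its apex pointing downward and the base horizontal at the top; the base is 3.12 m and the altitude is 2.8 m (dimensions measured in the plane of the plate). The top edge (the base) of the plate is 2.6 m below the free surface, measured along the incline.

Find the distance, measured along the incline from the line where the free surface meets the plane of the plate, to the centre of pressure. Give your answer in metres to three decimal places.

γ = ρg = 919 × 9.81 / 1000 = 9.01539 kN/m³.
Let θ = 25.9° be the plate's angle to the horizontal; measure y along the incline from where the plane meets the free surface. Vertical depth h = y·sinθ with sinθ = 0.436802.
With the apex down, the centroid sits h/3 = 2.8/3 = 0.933333 m below the base (the top edge), so y_c = 2.6 + 0.933333 = 3.53333 m and h_c = 3.53333 × 0.436802 = 1.54337 m.
A = ½ × 3.12 × 2.8 = 4.368 m².
Resultant F = γ·h_c·A = 9.01539 × 1.54337 × 4.368 = 60.7767 kN.
I_c = b·h³/36 = 3.12 × 2.8³/36 = 1.90251 m⁴.
Centre of pressure: y_p = y_c + I_c/(y_c·A) = 3.53333 + 1.90251/(3.53333 × 4.368) = 3.53333 + 0.123271 = 3.6566 m along the plane.

y_p = 3.657 m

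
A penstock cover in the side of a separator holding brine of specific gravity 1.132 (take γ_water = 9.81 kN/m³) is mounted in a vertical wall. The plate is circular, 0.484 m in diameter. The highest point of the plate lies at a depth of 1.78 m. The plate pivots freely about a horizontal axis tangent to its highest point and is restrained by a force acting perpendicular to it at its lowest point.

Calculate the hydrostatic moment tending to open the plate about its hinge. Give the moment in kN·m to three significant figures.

γ = 1.132 × 9.81 = 11.10492 kN/m³.
The centroid is at the centre, 0.242 m below the top of the plate, so the centroid depth is h_c = 1.78 + 0.242 = 2.022 m.
A = π(0.242)² = 0.183984 m².
Resultant F = γ·h_c·A = 11.10492 × 2.022 × 0.183984 = 4.1312 kN.
I_c = πr⁴/4 = π × 0.242⁴/4 = 0.00269371 m⁴.
Centre of pressure: y_p = y_c + I_c/(y_c·A) = 2.022 + 0.00269371/(2.022 × 0.183984) = 2.022 + 0.00724085 = 2.02924 m along the plane.
The resultant acts 0.242 + 0.00724085 = 0.249241 m (along the plate) below the hinge at the top edge, so the moment about the hinge is M = F × 0.249241 = 4.1312 × 0.249241 = 1.02966 kN·m.

M ≈ 1.03 kN·m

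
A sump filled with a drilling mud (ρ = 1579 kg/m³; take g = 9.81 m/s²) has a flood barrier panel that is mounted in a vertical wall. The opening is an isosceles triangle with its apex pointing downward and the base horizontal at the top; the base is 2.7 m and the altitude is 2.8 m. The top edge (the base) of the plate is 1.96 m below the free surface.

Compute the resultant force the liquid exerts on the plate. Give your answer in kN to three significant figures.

F ≈ 169 kN

γ = ρg = 1579 × 9.81 / 1000 = 15.48999 kN/m³.
With the apex down, the centroid sits h/3 = 2.8/3 = 0.933333 m below the base (the top edge), so the centroid depth is h_c = 1.96 + 0.933333 = 2.89333 m.
A = ½ × 2.7 × 2.8 = 3.78 m².
Resultant F = γ·h_c·A = 15.48999 × 2.89333 × 3.78 = 169.411 kN.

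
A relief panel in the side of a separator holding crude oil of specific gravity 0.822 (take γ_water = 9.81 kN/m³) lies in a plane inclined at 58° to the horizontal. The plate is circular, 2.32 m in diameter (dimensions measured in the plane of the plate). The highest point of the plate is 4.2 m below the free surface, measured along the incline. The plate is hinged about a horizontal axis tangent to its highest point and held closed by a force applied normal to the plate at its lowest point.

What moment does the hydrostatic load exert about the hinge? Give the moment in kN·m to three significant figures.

γ = 0.822 × 9.81 = 8.06382 kN/m³.
Let θ = 58° be the plate's angle to the horizontal; measure y along the incline from where the plane meets the free surface. Vertical depth h = y·sinθ with sinθ = 0.848048.
The centroid is at the centre, 1.16 m below the top of the plate, so y_c = 4.2 + 1.16 = 5.36 m and h_c = 5.36 × 0.848048 = 4.54554 m.
A = π(1.16)² = 4.22733 m².
Resultant F = γ·h_c·A = 8.06382 × 4.54554 × 4.22733 = 154.95 kN.
I_c = πr⁴/4 = π × 1.16⁴/4 = 1.42207 m⁴.
Centre of pressure: y_p = y_c + I_c/(y_c·A) = 5.36 + 1.42207/(5.36 × 4.22733) = 5.36 + 0.062761 = 5.42276 m along the plane.
The resultant acts 1.16 + 0.062761 = 1.22276 m (along the plate) below the hinge at the top edge, so the moment about the hinge is M = F × 1.22276 = 154.95 × 1.22276 = 189.467 kN·m.

M ≈ 189 kN·m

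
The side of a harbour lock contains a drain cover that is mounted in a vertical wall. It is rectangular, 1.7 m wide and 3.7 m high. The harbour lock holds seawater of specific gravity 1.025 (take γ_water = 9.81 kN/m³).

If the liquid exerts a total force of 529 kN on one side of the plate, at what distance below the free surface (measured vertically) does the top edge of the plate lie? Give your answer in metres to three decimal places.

d_top ≈ 6.514 m

γ = 1.025 × 9.81 = 10.05525 kN/m³.
A = 1.7 × 3.7 = 6.29 m².
From F = γ·h_c·A, the centroid depth is h_c = 529/(10.05525 × 6.29) = 8.36396 m.
The centroid lies 3.7/2 = 1.85 m below the top edge, so the top edge sits at h_top = 8.36396 − 1.85 = 6.51396 m below the surface.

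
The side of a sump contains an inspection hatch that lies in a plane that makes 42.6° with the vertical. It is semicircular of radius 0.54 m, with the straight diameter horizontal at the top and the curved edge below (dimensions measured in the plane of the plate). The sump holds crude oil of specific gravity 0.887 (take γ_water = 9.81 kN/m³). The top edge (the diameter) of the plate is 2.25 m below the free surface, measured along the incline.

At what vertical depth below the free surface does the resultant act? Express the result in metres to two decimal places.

h_p = 1.83 m

γ = 0.887 × 9.81 = 8.70147 kN/m³.
The plate makes 42.6° with the vertical, i.e. θ = 90° − 42.6° = 47.4° to the horizontal. Measuring y along the incline from the free-surface line, vertical depth h = y·sinθ with sinθ = 0.736097.
The centroid of a semicircle lies 4r/(3π) = 0.229183 m from the diameter, here below the top edge, so y_c = 2.25 + 0.229183 = 2.47918 m and h_c = 2.47918 × 0.736097 = 1.82492 m.
A = πr²/2 = π × 0.54²/2 = 0.458044 m².
Resultant F = γ·h_c·A = 8.70147 × 1.82492 × 0.458044 = 7.2735 kN.
I_c = (π/8 − 8/(9π))·r⁴ = 0.109757 × 0.54⁴ = 0.0093327 m⁴.
Centre of pressure: y_p = y_c + I_c/(y_c·A) = 2.47918 + 0.0093327/(2.47918 × 0.458044) = 2.47918 + 0.00821849 = 2.4874 m along the plane.
Vertically, h_p = y_p·sinθ = 2.4874 × 0.736097 = 1.83097 m.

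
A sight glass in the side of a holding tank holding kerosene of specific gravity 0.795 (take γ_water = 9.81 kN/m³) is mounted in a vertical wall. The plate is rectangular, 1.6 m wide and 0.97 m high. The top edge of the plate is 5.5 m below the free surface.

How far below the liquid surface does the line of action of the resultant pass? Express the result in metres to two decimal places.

h_p = 6.00 m

γ = 0.795 × 9.81 = 7.79895 kN/m³.
The centroid lies 0.97/2 = 0.485 m below the top edge, so the centroid depth is h_c = 5.5 + 0.485 = 5.985 m.
A = 1.6 × 0.97 = 1.552 m².
Resultant F = γ·h_c·A = 7.79895 × 5.985 × 1.552 = 72.4423 kN.
I_c = b·h³/12 = 1.6 × 0.97³/12 = 0.12169 m⁴.
Centre of pressure: y_p = y_c + I_c/(y_c·A) = 5.985 + 0.12169/(5.985 × 1.552) = 5.985 + 0.0131008 = 5.9981 m along the plane.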